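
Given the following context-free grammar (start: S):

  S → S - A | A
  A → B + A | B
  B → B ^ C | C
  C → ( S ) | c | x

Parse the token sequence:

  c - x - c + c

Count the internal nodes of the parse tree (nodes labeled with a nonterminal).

[S [S [S [A [B [C c]]]] - [A [B [C x]]]] - [A [B [C c]] + [A [B [C c]]]]]

15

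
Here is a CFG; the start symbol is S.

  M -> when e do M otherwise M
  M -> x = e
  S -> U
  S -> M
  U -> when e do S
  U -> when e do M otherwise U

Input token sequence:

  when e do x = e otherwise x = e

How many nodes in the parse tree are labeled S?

1

[S [M when e do [M x = e] otherwise [M x = e]]]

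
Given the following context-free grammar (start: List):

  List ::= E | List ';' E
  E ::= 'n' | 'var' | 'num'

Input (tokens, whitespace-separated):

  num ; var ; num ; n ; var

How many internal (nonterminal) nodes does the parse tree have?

[List [List [List [List [List [E num]] ; [E var]] ; [E num]] ; [E n]] ; [E var]]

10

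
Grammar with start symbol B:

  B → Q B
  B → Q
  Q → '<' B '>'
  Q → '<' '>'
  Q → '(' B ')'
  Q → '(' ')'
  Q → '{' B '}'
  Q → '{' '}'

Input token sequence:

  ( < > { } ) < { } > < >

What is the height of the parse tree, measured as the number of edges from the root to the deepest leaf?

[B [Q ( [B [Q < >] [B [Q { }]]] )] [B [Q < [B [Q { }]] >] [B [Q < >]]]]

5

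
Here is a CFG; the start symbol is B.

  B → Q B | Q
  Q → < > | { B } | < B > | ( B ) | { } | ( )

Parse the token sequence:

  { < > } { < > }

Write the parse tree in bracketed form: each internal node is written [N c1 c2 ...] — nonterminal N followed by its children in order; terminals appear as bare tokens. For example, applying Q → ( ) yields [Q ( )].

[B [Q { [B [Q < >]] }] [B [Q { [B [Q < >]] }]]]

B
Q B
{ B } B
{ Q } B
{ < > } B
{ < > } Q
{ < > } { B }
{ < > } { Q }
{ < > } { < > }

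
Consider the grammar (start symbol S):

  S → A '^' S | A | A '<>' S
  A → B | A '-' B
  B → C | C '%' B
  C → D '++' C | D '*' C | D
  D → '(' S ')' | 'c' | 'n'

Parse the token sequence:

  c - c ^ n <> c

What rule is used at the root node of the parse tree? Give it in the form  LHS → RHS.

S → A '^' S

[S [A [A [B [C [D c]]]] - [B [C [D c]]]] ^ [S [A [B [C [D n]]]] <> [S [A [B [C [D c]]]]]]]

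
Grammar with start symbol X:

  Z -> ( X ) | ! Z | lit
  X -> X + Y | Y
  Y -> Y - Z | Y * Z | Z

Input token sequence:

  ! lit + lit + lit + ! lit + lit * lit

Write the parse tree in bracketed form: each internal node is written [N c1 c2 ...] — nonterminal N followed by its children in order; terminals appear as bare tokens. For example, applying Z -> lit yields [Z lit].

[X [X [X [X [X [Y [Z ! [Z lit]]]] + [Y [Z lit]]] + [Y [Z lit]]] + [Y [Z ! [Z lit]]]] + [Y [Y [Z lit]] * [Z lit]]]

X
X + Y
X + Y + Y
X + Y + Y + Y
X + Y + Y + Y + Y
Y + Y + Y + Y + Y
Z + Y + Y + Y + Y
! Z + Y + Y + Y + Y
! lit + Y + Y + Y + Y
! lit + Z + Y + Y + Y
! lit + lit + Y + Y + Y
! lit + lit + Z + Y + Y
! lit + lit + lit + Y + Y
! lit + lit + lit + Z + Y
! lit + lit + lit + ! Z + Y
! lit + lit + lit + ! lit + Y
! lit + lit + lit + ! lit + Y * Z
! lit + lit + lit + ! lit + Z * Z
! lit + lit + lit + ! lit + lit * Z
! lit + lit + lit + ! lit + lit * lit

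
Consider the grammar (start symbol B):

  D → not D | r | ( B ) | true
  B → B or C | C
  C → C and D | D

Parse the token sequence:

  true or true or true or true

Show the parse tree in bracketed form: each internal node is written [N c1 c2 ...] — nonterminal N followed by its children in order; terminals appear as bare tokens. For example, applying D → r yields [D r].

[B [B [B [B [C [D true]]] or [C [D true]]] or [C [D true]]] or [C [D true]]]

B
B or C
B or C or C
B or C or C or C
C or C or C or C
D or C or C or C
true or C or C or C
true or D or C or C
true or true or C or C
true or true or D or C
true or true or true or C
true or true or true or D
true or true or true or true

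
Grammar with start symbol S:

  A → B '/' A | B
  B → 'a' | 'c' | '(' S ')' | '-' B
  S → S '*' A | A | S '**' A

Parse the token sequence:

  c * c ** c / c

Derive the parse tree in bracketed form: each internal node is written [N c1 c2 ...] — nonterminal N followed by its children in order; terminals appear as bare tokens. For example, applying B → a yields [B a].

S
S ** A
S * A ** A
A * A ** A
B * A ** A
c * A ** A
c * B ** A
c * c ** A
c * c ** B / A
c * c ** c / A
c * c ** c / B
c * c ** c / c

[S [S [S [A [B c]]] * [A [B c]]] ** [A [B c] / [A [B c]]]]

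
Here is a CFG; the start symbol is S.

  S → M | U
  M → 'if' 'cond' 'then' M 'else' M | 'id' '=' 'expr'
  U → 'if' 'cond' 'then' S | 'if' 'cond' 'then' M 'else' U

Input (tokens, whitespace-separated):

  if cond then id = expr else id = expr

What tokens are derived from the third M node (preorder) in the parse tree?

[S [M if cond then [M id = expr] else [M id = expr]]]

id = expr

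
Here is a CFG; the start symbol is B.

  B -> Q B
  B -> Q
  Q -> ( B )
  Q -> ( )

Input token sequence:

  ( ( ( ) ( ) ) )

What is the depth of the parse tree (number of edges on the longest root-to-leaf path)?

7

[B [Q ( [B [Q ( [B [Q ( )] [B [Q ( )]]] )]] )]]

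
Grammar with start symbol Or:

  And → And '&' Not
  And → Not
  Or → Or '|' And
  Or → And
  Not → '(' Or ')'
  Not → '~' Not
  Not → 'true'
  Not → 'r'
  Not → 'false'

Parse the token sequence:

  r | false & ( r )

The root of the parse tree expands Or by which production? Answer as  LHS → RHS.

Or → Or '|' And

[Or [Or [And [Not r]]] | [And [And [Not false]] & [Not ( [Or [And [Not r]]] )]]]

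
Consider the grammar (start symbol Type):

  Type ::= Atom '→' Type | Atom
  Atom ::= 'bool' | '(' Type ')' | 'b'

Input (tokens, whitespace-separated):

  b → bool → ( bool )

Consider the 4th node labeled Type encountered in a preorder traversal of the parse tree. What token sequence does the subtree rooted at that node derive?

[Type [Atom b] → [Type [Atom bool] → [Type [Atom ( [Type [Atom bool]] )]]]]

bool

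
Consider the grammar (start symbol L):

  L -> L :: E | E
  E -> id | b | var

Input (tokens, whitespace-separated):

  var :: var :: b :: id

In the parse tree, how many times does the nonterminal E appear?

4

[L [L [L [L [E var]] :: [E var]] :: [E b]] :: [E id]]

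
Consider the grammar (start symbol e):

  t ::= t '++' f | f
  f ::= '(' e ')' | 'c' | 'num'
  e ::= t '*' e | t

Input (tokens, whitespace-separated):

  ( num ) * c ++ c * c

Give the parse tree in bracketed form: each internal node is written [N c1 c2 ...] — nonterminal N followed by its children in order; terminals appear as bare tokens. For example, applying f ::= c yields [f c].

[e [t [f ( [e [t [f num]]] )]] * [e [t [t [f c]] ++ [f c]] * [e [t [f c]]]]]

e
t * e
f * e
( e ) * e
( t ) * e
( f ) * e
( num ) * e
( num ) * t * e
( num ) * t ++ f * e
( num ) * f ++ f * e
( num ) * c ++ f * e
( num ) * c ++ c * e
( num ) * c ++ c * t
( num ) * c ++ c * f
( num ) * c ++ c * c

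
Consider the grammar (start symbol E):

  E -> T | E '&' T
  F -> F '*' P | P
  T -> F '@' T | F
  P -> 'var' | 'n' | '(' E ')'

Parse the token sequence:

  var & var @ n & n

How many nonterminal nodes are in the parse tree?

[E [E [E [T [F [P var]]]] & [T [F [P var]] @ [T [F [P n]]]]] & [T [F [P n]]]]

15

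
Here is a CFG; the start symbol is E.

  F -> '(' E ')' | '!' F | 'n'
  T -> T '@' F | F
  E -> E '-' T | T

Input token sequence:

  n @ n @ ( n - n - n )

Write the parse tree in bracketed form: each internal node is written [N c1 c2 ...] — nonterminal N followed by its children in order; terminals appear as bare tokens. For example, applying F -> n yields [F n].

E
T
T @ F
T @ F @ F
F @ F @ F
n @ F @ F
n @ n @ F
n @ n @ ( E )
n @ n @ ( E - T )
n @ n @ ( E - T - T )
n @ n @ ( T - T - T )
n @ n @ ( F - T - T )
n @ n @ ( n - T - T )
n @ n @ ( n - F - T )
n @ n @ ( n - n - T )
n @ n @ ( n - n - F )
n @ n @ ( n - n - n )

[E [T [T [T [F n]] @ [F n]] @ [F ( [E [E [E [T [F n]]] - [T [F n]]] - [T [F n]]] )]]]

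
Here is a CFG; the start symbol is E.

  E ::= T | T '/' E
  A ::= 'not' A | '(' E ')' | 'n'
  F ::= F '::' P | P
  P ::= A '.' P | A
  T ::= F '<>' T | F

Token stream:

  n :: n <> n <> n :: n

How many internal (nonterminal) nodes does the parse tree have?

19

[E [T [F [F [P [A n]]] :: [P [A n]]] <> [T [F [P [A n]]] <> [T [F [F [P [A n]]] :: [P [A n]]]]]]]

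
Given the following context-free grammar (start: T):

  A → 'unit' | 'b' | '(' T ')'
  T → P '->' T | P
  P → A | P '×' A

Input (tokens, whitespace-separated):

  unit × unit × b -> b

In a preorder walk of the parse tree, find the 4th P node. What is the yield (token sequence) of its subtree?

[T [P [P [P [A unit]] × [A unit]] × [A b]] -> [T [P [A b]]]]

b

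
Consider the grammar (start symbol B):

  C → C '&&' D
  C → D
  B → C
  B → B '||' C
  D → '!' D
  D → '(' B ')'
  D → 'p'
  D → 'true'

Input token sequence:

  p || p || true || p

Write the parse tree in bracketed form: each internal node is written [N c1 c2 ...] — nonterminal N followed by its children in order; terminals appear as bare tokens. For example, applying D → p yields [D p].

[B [B [B [B [C [D p]]] || [C [D p]]] || [C [D true]]] || [C [D p]]]

B
B || C
B || C || C
B || C || C || C
C || C || C || C
D || C || C || C
p || C || C || C
p || D || C || C
p || p || C || C
p || p || D || C
p || p || true || C
p || p || true || D
p || p || true || p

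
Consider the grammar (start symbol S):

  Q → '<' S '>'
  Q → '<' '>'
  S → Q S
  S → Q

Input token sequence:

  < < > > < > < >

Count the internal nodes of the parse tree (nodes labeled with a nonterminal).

8

[S [Q < [S [Q < >]] >] [S [Q < >] [S [Q < >]]]]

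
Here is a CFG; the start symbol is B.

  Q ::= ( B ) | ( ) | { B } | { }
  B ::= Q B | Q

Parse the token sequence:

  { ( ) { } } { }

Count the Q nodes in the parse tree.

[B [Q { [B [Q ( )] [B [Q { }]]] }] [B [Q { }]]]

4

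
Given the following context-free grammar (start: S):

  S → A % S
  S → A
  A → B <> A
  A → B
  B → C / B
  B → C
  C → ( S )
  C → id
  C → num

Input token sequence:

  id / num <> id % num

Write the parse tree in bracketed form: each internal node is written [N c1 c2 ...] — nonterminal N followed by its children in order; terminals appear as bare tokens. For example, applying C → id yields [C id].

S
A % S
B <> A % S
C / B <> A % S
id / B <> A % S
id / C <> A % S
id / num <> A % S
id / num <> B % S
id / num <> C % S
id / num <> id % S
id / num <> id % A
id / num <> id % B
id / num <> id % C
id / num <> id % num

[S [A [B [C id] / [B [C num]]] <> [A [B [C id]]]] % [S [A [B [C num]]]]]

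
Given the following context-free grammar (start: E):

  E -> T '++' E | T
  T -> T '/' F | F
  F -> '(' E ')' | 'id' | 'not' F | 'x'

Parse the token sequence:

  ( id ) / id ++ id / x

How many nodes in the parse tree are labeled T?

[E [T [T [F ( [E [T [F id]]] )]] / [F id]] ++ [E [T [T [F id]] / [F x]]]]

5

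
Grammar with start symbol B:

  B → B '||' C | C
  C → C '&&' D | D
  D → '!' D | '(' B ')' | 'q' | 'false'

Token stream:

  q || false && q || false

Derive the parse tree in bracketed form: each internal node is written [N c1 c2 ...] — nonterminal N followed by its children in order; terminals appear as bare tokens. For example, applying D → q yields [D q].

B
B || C
B || C || C
C || C || C
D || C || C
q || C || C
q || C && D || C
q || D && D || C
q || false && D || C
q || false && q || C
q || false && q || D
q || false && q || false

[B [B [B [C [D q]]] || [C [C [D false]] && [D q]]] || [C [D false]]]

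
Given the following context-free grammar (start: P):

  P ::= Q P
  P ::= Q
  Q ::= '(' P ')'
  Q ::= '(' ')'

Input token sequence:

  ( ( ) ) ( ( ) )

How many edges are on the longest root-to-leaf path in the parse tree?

[P [Q ( [P [Q ( )]] )] [P [Q ( [P [Q ( )]] )]]]

5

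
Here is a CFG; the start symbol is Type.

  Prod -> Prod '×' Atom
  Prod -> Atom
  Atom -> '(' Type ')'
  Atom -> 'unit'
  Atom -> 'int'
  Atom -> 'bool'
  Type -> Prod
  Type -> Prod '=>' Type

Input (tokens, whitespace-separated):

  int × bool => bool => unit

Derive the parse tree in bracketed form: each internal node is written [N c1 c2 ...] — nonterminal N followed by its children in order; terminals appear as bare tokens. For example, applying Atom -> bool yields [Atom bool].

[Type [Prod [Prod [Atom int]] × [Atom bool]] => [Type [Prod [Atom bool]] => [Type [Prod [Atom unit]]]]]

Type
Prod => Type
Prod × Atom => Type
Atom × Atom => Type
int × Atom => Type
int × bool => Type
int × bool => Prod => Type
int × bool => Atom => Type
int × bool => bool => Type
int × bool => bool => Prod
int × bool => bool => Atom
int × bool => bool => unit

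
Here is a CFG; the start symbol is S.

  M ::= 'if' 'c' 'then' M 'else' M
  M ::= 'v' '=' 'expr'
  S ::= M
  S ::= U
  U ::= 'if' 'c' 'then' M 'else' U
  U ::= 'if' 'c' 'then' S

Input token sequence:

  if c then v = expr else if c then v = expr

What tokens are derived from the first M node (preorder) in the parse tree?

v = expr

[S [U if c then [M v = expr] else [U if c then [S [M v = expr]]]]]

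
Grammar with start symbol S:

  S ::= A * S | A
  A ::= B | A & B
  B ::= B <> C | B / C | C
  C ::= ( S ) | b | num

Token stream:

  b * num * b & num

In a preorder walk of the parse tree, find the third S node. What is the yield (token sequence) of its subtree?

[S [A [B [C b]]] * [S [A [B [C num]]] * [S [A [A [B [C b]]] & [B [C num]]]]]]

b & num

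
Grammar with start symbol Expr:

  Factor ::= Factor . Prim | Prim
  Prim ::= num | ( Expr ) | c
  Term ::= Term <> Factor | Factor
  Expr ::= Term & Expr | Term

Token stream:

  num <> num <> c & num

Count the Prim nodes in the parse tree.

4

[Expr [Term [Term [Term [Factor [Prim num]]] <> [Factor [Prim num]]] <> [Factor [Prim c]]] & [Expr [Term [Factor [Prim num]]]]]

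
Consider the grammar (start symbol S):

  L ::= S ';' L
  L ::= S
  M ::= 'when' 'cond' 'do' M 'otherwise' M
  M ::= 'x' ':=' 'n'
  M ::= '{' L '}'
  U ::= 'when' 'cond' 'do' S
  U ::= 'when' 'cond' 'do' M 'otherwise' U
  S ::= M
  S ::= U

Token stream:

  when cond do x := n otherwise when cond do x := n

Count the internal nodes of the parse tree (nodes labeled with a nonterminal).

6

[S [U when cond do [M x := n] otherwise [U when cond do [S [M x := n]]]]]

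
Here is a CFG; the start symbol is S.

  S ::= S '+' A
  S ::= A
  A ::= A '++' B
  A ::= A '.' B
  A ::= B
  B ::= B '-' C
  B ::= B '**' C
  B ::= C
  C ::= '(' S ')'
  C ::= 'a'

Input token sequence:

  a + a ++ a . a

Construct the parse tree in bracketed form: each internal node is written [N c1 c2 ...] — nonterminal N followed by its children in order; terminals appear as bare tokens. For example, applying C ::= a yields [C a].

[S [S [A [B [C a]]]] + [A [A [A [B [C a]]] ++ [B [C a]]] . [B [C a]]]]

S
S + A
A + A
B + A
C + A
a + A
a + A . B
a + A ++ B . B
a + B ++ B . B
a + C ++ B . B
a + a ++ B . B
a + a ++ C . B
a + a ++ a . B
a + a ++ a . C
a + a ++ a . a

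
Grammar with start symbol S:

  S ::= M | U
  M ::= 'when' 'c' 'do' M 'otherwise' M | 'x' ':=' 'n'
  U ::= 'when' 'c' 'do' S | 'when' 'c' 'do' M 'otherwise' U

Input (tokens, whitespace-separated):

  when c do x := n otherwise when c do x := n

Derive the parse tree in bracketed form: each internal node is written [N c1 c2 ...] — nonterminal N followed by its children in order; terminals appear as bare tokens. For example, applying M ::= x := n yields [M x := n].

[S [U when c do [M x := n] otherwise [U when c do [S [M x := n]]]]]

S
U
when c do M otherwise U
when c do x := n otherwise U
when c do x := n otherwise when c do S
when c do x := n otherwise when c do M
when c do x := n otherwise when c do x := n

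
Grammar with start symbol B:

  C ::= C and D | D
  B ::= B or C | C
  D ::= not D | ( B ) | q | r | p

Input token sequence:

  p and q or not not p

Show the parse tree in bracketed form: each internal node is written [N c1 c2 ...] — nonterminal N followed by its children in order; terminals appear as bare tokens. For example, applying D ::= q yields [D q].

[B [B [C [C [D p]] and [D q]]] or [C [D not [D not [D p]]]]]

B
B or C
C or C
C and D or C
D and D or C
p and D or C
p and q or C
p and q or D
p and q or not D
p and q or not not D
p and q or not not p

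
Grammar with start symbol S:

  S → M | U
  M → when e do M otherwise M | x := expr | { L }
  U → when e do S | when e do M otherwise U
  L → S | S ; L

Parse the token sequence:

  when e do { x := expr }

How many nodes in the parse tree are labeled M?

[S [U when e do [S [M { [L [S [M x := expr]]] }]]]]

2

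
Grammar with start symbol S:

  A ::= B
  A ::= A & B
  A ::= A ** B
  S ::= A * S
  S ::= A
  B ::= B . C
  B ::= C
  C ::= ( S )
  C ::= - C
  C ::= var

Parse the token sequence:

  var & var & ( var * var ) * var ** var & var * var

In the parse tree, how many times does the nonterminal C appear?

[S [A [A [A [B [C var]]] & [B [C var]]] & [B [C ( [S [A [B [C var]]] * [S [A [B [C var]]]]] )]]] * [S [A [A [A [B [C var]]] ** [B [C var]]] & [B [C var]]] * [S [A [B [C var]]]]]]

9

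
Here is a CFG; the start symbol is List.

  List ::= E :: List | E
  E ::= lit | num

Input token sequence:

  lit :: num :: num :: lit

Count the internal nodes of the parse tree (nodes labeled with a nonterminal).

8

[List [E lit] :: [List [E num] :: [List [E num] :: [List [E lit]]]]]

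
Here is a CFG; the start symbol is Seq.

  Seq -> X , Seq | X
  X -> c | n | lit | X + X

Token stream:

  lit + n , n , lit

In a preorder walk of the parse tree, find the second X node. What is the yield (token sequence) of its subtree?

[Seq [X [X lit] + [X n]] , [Seq [X n] , [Seq [X lit]]]]

lit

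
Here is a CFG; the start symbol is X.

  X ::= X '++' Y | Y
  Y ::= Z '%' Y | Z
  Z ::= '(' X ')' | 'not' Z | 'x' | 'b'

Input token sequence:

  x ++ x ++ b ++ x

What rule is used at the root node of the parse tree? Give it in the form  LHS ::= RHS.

X ::= X '++' Y

[X [X [X [X [Y [Z x]]] ++ [Y [Z x]]] ++ [Y [Z b]]] ++ [Y [Z x]]]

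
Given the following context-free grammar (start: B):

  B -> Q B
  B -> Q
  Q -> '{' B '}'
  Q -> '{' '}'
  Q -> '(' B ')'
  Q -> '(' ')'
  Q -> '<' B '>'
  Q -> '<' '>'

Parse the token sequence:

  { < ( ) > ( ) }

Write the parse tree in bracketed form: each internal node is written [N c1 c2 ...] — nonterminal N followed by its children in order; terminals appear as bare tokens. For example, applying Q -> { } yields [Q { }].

B
Q
{ B }
{ Q B }
{ < B > B }
{ < Q > B }
{ < ( ) > B }
{ < ( ) > Q }
{ < ( ) > ( ) }

[B [Q { [B [Q < [B [Q ( )]] >] [B [Q ( )]]] }]]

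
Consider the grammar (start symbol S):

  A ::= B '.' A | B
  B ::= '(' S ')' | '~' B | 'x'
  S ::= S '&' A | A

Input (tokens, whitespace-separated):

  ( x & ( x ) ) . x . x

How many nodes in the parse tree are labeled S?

[S [A [B ( [S [S [A [B x]]] & [A [B ( [S [A [B x]]] )]]] )] . [A [B x] . [A [B x]]]]]

4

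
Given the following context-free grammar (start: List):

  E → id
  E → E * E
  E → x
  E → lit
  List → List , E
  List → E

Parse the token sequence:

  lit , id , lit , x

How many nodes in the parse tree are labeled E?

[List [List [List [List [E lit]] , [E id]] , [E lit]] , [E x]]

4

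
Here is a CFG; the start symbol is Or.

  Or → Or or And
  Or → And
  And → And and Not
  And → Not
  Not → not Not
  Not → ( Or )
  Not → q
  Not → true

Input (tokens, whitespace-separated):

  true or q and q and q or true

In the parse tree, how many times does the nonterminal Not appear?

5

[Or [Or [Or [And [Not true]]] or [And [And [And [Not q]] and [Not q]] and [Not q]]] or [And [Not true]]]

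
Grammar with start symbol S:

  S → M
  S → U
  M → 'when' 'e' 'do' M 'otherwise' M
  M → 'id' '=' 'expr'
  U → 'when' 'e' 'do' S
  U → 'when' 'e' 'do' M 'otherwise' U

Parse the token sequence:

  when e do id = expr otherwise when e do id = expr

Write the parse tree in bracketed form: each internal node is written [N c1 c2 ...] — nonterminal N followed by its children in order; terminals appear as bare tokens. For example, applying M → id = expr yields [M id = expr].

[S [U when e do [M id = expr] otherwise [U when e do [S [M id = expr]]]]]

S
U
when e do M otherwise U
when e do id = expr otherwise U
when e do id = expr otherwise when e do S
when e do id = expr otherwise when e do M
when e do id = expr otherwise when e do id = expr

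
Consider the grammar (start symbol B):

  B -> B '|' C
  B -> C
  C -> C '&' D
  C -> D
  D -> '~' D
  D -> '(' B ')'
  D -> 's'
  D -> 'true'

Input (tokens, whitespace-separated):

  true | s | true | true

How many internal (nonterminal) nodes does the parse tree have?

[B [B [B [B [C [D true]]] | [C [D s]]] | [C [D true]]] | [C [D true]]]

12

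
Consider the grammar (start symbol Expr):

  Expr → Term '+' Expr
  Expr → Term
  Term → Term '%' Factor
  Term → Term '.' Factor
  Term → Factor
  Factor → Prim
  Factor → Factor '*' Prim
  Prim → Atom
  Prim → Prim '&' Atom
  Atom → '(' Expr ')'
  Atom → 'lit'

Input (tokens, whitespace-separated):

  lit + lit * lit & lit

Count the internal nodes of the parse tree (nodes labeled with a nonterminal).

[Expr [Term [Factor [Prim [Atom lit]]]] + [Expr [Term [Factor [Factor [Prim [Atom lit]]] * [Prim [Prim [Atom lit]] & [Atom lit]]]]]]

15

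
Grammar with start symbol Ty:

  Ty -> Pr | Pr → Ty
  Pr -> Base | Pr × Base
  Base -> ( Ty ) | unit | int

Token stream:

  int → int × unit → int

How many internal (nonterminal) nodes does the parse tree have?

[Ty [Pr [Base int]] → [Ty [Pr [Pr [Base int]] × [Base unit]] → [Ty [Pr [Base int]]]]]

11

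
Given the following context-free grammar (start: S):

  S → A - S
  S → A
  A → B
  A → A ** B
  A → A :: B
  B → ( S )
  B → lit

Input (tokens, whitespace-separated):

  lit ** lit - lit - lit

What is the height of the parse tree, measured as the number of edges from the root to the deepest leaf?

[S [A [A [B lit]] ** [B lit]] - [S [A [B lit]] - [S [A [B lit]]]]]

5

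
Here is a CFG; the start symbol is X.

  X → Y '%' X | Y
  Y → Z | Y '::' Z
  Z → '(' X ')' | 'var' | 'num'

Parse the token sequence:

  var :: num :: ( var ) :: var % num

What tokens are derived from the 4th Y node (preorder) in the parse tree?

var

[X [Y [Y [Y [Y [Z var]] :: [Z num]] :: [Z ( [X [Y [Z var]]] )]] :: [Z var]] % [X [Y [Z num]]]]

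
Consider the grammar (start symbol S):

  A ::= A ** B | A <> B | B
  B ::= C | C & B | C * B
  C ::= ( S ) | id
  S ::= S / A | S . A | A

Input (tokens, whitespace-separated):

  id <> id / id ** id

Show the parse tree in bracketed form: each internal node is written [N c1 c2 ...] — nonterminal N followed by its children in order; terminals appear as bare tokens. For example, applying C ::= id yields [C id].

S
S / A
A / A
A <> B / A
B <> B / A
C <> B / A
id <> B / A
id <> C / A
id <> id / A
id <> id / A ** B
id <> id / B ** B
id <> id / C ** B
id <> id / id ** B
id <> id / id ** C
id <> id / id ** id

[S [S [A [A [B [C id]]] <> [B [C id]]]] / [A [A [B [C id]]] ** [B [C id]]]]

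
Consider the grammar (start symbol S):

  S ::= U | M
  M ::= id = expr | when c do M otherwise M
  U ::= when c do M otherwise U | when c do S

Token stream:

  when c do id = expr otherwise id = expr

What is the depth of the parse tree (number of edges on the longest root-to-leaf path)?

3

[S [M when c do [M id = expr] otherwise [M id = expr]]]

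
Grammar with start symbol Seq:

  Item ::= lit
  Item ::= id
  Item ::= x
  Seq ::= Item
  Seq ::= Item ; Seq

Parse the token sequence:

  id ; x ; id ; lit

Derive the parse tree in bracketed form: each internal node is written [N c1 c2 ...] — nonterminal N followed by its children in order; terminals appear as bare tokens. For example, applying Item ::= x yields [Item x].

[Seq [Item id] ; [Seq [Item x] ; [Seq [Item id] ; [Seq [Item lit]]]]]

Seq
Item ; Seq
id ; Seq
id ; Item ; Seq
id ; x ; Seq
id ; x ; Item ; Seq
id ; x ; id ; Seq
id ; x ; id ; Item
id ; x ; id ; lit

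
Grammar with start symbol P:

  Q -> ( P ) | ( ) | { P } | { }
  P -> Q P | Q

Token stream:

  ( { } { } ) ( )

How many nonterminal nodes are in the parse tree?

8

[P [Q ( [P [Q { }] [P [Q { }]]] )] [P [Q ( )]]]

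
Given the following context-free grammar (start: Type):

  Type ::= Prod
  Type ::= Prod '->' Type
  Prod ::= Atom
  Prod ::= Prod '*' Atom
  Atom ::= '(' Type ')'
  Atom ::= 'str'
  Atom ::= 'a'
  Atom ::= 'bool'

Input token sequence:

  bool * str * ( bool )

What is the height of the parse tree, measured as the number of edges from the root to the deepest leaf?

6

[Type [Prod [Prod [Prod [Atom bool]] * [Atom str]] * [Atom ( [Type [Prod [Atom bool]]] )]]]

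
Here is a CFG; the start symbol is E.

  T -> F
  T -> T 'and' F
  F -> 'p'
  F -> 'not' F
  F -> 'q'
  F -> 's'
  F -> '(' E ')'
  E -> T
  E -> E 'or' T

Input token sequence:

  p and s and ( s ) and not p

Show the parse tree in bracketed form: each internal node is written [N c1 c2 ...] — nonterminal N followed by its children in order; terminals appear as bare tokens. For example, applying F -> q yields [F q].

E
T
T and F
T and F and F
T and F and F and F
F and F and F and F
p and F and F and F
p and s and F and F
p and s and ( E ) and F
p and s and ( T ) and F
p and s and ( F ) and F
p and s and ( s ) and F
p and s and ( s ) and not F
p and s and ( s ) and not p

[E [T [T [T [T [F p]] and [F s]] and [F ( [E [T [F s]]] )]] and [F not [F p]]]]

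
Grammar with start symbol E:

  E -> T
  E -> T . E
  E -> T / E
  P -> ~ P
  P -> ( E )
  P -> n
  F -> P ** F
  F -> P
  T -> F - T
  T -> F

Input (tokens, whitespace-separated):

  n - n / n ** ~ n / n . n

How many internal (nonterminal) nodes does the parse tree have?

22

[E [T [F [P n]] - [T [F [P n]]]] / [E [T [F [P n] ** [F [P ~ [P n]]]]] / [E [T [F [P n]]] . [E [T [F [P n]]]]]]]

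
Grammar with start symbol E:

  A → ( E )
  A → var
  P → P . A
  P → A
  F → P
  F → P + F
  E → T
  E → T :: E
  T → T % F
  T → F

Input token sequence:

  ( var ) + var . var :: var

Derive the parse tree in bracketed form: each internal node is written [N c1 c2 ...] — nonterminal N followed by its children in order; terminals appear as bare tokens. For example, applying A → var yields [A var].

[E [T [F [P [A ( [E [T [F [P [A var]]]]] )]] + [F [P [P [A var]] . [A var]]]]] :: [E [T [F [P [A var]]]]]]

E
T :: E
F :: E
P + F :: E
A + F :: E
( E ) + F :: E
( T ) + F :: E
( F ) + F :: E
( P ) + F :: E
( A ) + F :: E
( var ) + F :: E
( var ) + P :: E
( var ) + P . A :: E
( var ) + A . A :: E
( var ) + var . A :: E
( var ) + var . var :: E
( var ) + var . var :: T
( var ) + var . var :: F
( var ) + var . var :: P
( var ) + var . var :: A
( var ) + var . var :: var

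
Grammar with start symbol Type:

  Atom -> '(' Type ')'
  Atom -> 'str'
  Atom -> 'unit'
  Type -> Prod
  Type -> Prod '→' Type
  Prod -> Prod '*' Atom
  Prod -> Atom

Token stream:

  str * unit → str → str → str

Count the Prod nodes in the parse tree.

[Type [Prod [Prod [Atom str]] * [Atom unit]] → [Type [Prod [Atom str]] → [Type [Prod [Atom str]] → [Type [Prod [Atom str]]]]]]

5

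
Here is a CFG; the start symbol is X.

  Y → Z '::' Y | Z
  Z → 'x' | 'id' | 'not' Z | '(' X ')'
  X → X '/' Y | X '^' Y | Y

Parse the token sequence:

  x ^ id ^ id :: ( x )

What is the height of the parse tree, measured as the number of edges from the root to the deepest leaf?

[X [X [X [Y [Z x]]] ^ [Y [Z id]]] ^ [Y [Z id] :: [Y [Z ( [X [Y [Z x]]] )]]]]

7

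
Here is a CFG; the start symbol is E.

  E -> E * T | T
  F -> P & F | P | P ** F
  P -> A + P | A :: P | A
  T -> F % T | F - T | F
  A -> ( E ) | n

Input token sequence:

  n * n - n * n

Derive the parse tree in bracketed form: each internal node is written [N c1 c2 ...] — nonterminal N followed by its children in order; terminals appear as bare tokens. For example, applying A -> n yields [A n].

[E [E [E [T [F [P [A n]]]]] * [T [F [P [A n]]] - [T [F [P [A n]]]]]] * [T [F [P [A n]]]]]

E
E * T
E * T * T
T * T * T
F * T * T
P * T * T
A * T * T
n * T * T
n * F - T * T
n * P - T * T
n * A - T * T
n * n - T * T
n * n - F * T
n * n - P * T
n * n - A * T
n * n - n * T
n * n - n * F
n * n - n * P
n * n - n * A
n * n - n * n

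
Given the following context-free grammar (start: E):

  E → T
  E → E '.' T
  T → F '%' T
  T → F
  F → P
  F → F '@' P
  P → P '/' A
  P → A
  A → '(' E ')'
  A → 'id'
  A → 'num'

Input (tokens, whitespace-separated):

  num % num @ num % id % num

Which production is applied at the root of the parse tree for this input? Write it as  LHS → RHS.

E → T

[E [T [F [P [A num]]] % [T [F [F [P [A num]]] @ [P [A num]]] % [T [F [P [A id]]] % [T [F [P [A num]]]]]]]]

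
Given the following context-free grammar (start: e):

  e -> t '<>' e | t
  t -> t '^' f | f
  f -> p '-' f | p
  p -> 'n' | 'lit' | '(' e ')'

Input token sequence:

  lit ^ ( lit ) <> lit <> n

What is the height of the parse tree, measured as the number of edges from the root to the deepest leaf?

8

[e [t [t [f [p lit]]] ^ [f [p ( [e [t [f [p lit]]]] )]]] <> [e [t [f [p lit]]] <> [e [t [f [p n]]]]]]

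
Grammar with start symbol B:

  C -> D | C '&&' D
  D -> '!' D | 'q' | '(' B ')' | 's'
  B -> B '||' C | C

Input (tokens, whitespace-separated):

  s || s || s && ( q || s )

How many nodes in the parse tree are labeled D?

[B [B [B [C [D s]]] || [C [D s]]] || [C [C [D s]] && [D ( [B [B [C [D q]]] || [C [D s]]] )]]]

6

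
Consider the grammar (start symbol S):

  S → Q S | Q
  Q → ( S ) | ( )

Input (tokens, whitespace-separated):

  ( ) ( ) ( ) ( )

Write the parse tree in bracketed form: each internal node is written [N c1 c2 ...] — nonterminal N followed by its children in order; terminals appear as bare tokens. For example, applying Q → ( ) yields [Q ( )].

S
Q S
( ) S
( ) Q S
( ) ( ) S
( ) ( ) Q S
( ) ( ) ( ) S
( ) ( ) ( ) Q
( ) ( ) ( ) ( )

[S [Q ( )] [S [Q ( )] [S [Q ( )] [S [Q ( )]]]]]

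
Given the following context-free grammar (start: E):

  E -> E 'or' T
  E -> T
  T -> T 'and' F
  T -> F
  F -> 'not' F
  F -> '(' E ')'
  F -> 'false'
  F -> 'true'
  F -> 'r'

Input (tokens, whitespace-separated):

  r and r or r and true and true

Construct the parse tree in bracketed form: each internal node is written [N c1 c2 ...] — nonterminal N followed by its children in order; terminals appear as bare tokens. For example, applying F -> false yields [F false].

E
E or T
T or T
T and F or T
F and F or T
r and F or T
r and r or T
r and r or T and F
r and r or T and F and F
r and r or F and F and F
r and r or r and F and F
r and r or r and true and F
r and r or r and true and true

[E [E [T [T [F r]] and [F r]]] or [T [T [T [F r]] and [F true]] and [F true]]]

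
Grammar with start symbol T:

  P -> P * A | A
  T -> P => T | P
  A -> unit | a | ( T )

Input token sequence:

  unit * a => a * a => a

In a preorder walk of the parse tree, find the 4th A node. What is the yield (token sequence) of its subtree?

[T [P [P [A unit]] * [A a]] => [T [P [P [A a]] * [A a]] => [T [P [A a]]]]]

a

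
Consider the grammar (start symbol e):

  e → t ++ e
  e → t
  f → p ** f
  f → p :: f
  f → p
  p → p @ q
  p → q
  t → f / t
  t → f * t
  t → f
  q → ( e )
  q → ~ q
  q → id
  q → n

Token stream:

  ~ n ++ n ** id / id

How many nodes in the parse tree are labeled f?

4

[e [t [f [p [q ~ [q n]]]]] ++ [e [t [f [p [q n]] ** [f [p [q id]]]] / [t [f [p [q id]]]]]]]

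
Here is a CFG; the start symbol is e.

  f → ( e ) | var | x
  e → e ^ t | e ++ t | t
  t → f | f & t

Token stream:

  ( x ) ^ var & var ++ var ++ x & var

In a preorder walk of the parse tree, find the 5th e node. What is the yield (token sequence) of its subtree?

[e [e [e [e [t [f ( [e [t [f x]]] )]]] ^ [t [f var] & [t [f var]]]] ++ [t [f var]]] ++ [t [f x] & [t [f var]]]]

x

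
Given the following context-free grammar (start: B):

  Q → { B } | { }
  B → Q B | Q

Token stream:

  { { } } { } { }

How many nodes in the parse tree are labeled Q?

[B [Q { [B [Q { }]] }] [B [Q { }] [B [Q { }]]]]

4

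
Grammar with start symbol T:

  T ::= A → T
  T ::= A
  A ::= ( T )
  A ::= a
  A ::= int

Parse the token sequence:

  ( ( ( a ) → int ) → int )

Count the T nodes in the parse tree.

[T [A ( [T [A ( [T [A ( [T [A a]] )] → [T [A int]]] )] → [T [A int]]] )]]

6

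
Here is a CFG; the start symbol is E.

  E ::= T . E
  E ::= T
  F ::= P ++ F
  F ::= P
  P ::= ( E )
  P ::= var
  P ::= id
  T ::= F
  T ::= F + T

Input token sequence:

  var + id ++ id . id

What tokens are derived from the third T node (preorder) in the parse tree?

[E [T [F [P var]] + [T [F [P id] ++ [F [P id]]]]] . [E [T [F [P id]]]]]

id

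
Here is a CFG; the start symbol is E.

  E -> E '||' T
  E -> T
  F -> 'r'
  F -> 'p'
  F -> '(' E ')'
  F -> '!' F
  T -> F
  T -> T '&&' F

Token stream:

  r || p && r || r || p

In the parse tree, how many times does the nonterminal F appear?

[E [E [E [E [T [F r]]] || [T [T [F p]] && [F r]]] || [T [F r]]] || [T [F p]]]

5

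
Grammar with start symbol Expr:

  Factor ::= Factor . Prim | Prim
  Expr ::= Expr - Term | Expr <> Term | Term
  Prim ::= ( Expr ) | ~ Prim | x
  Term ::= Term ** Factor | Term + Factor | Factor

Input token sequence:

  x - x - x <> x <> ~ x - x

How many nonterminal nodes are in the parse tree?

25

[Expr [Expr [Expr [Expr [Expr [Expr [Term [Factor [Prim x]]]] - [Term [Factor [Prim x]]]] - [Term [Factor [Prim x]]]] <> [Term [Factor [Prim x]]]] <> [Term [Factor [Prim ~ [Prim x]]]]] - [Term [Factor [Prim x]]]]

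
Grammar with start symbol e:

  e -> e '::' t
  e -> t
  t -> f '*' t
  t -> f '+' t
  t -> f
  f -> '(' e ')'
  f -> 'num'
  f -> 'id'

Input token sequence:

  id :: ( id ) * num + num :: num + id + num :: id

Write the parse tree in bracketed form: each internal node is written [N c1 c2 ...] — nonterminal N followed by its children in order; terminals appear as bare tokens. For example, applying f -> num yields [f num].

[e [e [e [e [t [f id]]] :: [t [f ( [e [t [f id]]] )] * [t [f num] + [t [f num]]]]] :: [t [f num] + [t [f id] + [t [f num]]]]] :: [t [f id]]]

e
e :: t
e :: t :: t
e :: t :: t :: t
t :: t :: t :: t
f :: t :: t :: t
id :: t :: t :: t
id :: f * t :: t :: t
id :: ( e ) * t :: t :: t
id :: ( t ) * t :: t :: t
id :: ( f ) * t :: t :: t
id :: ( id ) * t :: t :: t
id :: ( id ) * f + t :: t :: t
id :: ( id ) * num + t :: t :: t
id :: ( id ) * num + f :: t :: t
id :: ( id ) * num + num :: t :: t
id :: ( id ) * num + num :: f + t :: t
id :: ( id ) * num + num :: num + t :: t
id :: ( id ) * num + num :: num + f + t :: t
id :: ( id ) * num + num :: num + id + t :: t
id :: ( id ) * num + num :: num + id + f :: t
id :: ( id ) * num + num :: num + id + num :: t
id :: ( id ) * num + num :: num + id + num :: f
id :: ( id ) * num + num :: num + id + num :: id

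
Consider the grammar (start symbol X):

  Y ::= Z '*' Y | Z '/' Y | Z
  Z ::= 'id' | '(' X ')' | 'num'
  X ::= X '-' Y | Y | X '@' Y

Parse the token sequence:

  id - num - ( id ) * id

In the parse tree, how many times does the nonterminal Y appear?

[X [X [X [Y [Z id]]] - [Y [Z num]]] - [Y [Z ( [X [Y [Z id]]] )] * [Y [Z id]]]]

5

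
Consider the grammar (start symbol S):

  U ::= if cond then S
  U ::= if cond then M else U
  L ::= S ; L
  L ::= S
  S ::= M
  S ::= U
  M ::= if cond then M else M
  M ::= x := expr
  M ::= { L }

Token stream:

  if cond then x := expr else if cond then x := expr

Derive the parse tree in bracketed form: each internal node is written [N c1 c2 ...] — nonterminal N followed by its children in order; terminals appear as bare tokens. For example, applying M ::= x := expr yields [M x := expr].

[S [U if cond then [M x := expr] else [U if cond then [S [M x := expr]]]]]

S
U
if cond then M else U
if cond then x := expr else U
if cond then x := expr else if cond then S
if cond then x := expr else if cond then M
if cond then x := expr else if cond then x := expr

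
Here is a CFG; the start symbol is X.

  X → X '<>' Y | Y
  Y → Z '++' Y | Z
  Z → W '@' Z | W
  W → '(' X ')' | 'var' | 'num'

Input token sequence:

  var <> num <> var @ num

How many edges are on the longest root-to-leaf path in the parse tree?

6

[X [X [X [Y [Z [W var]]]] <> [Y [Z [W num]]]] <> [Y [Z [W var] @ [Z [W num]]]]]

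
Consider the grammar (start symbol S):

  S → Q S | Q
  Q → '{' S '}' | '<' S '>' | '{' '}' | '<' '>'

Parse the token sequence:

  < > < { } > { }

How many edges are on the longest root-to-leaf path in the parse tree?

5

[S [Q < >] [S [Q < [S [Q { }]] >] [S [Q { }]]]]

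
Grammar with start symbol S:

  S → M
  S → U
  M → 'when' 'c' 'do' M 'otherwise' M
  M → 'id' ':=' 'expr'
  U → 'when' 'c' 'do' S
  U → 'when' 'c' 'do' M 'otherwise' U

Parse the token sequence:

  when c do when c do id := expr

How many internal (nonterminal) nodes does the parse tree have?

[S [U when c do [S [U when c do [S [M id := expr]]]]]]

6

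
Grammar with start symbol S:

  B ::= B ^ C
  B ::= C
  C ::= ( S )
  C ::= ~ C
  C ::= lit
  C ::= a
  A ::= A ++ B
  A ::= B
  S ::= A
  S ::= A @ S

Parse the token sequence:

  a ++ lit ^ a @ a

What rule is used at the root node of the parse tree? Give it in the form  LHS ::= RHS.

[S [A [A [B [C a]]] ++ [B [B [C lit]] ^ [C a]]] @ [S [A [B [C a]]]]]

S ::= A @ S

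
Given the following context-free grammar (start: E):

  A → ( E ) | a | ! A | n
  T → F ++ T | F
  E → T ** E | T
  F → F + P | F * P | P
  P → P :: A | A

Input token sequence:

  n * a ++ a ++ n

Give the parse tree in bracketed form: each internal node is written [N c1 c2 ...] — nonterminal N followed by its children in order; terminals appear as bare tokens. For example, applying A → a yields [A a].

[E [T [F [F [P [A n]]] * [P [A a]]] ++ [T [F [P [A a]]] ++ [T [F [P [A n]]]]]]]

E
T
F ++ T
F * P ++ T
P * P ++ T
A * P ++ T
n * P ++ T
n * A ++ T
n * a ++ T
n * a ++ F ++ T
n * a ++ P ++ T
n * a ++ A ++ T
n * a ++ a ++ T
n * a ++ a ++ F
n * a ++ a ++ P
n * a ++ a ++ A
n * a ++ a ++ n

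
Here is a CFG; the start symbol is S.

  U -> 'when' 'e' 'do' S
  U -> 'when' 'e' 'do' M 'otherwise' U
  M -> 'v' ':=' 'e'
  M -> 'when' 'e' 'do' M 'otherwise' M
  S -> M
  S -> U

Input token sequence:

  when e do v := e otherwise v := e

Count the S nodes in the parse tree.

[S [M when e do [M v := e] otherwise [M v := e]]]

1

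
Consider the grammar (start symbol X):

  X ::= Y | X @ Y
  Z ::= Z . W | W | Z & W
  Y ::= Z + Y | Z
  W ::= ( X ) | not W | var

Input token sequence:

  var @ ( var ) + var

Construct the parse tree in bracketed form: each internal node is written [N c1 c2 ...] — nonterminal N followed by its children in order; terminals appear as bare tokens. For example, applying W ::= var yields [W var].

X
X @ Y
Y @ Y
Z @ Y
W @ Y
var @ Y
var @ Z + Y
var @ W + Y
var @ ( X ) + Y
var @ ( Y ) + Y
var @ ( Z ) + Y
var @ ( W ) + Y
var @ ( var ) + Y
var @ ( var ) + Z
var @ ( var ) + W
var @ ( var ) + var

[X [X [Y [Z [W var]]]] @ [Y [Z [W ( [X [Y [Z [W var]]]] )]] + [Y [Z [W var]]]]]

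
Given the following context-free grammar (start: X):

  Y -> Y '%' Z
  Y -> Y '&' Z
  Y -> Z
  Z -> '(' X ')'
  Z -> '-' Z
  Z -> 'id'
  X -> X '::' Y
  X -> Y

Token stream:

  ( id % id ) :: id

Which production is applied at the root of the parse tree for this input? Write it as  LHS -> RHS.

X -> X '::' Y

[X [X [Y [Z ( [X [Y [Y [Z id]] % [Z id]]] )]]] :: [Y [Z id]]]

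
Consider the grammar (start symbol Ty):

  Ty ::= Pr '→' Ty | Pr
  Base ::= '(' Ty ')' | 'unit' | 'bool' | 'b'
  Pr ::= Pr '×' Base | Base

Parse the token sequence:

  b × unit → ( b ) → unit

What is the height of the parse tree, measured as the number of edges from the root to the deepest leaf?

7

[Ty [Pr [Pr [Base b]] × [Base unit]] → [Ty [Pr [Base ( [Ty [Pr [Base b]]] )]] → [Ty [Pr [Base unit]]]]]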